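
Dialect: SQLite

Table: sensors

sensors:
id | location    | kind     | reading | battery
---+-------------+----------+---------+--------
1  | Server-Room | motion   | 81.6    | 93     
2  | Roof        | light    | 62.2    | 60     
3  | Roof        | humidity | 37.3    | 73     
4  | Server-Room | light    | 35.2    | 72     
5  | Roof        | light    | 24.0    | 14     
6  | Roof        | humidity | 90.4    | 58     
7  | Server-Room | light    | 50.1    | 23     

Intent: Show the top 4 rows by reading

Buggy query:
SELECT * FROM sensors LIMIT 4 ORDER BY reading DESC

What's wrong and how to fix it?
Bug: ORDER BY cannot follow LIMIT; LIMIT is the final clause

Fix: Sort with ORDER BY, then apply LIMIT

Corrected query:
SELECT * FROM sensors ORDER BY reading DESC LIMIT 4

Result:
id | location    | kind     | reading | battery
---+-------------+----------+---------+--------
6  | Roof        | humidity | 90.4    | 58     
1  | Server-Room | motion   | 81.6    | 93     
2  | Roof        | light    | 62.2    | 60     
7  | Server-Room | light    | 50.1    | 23     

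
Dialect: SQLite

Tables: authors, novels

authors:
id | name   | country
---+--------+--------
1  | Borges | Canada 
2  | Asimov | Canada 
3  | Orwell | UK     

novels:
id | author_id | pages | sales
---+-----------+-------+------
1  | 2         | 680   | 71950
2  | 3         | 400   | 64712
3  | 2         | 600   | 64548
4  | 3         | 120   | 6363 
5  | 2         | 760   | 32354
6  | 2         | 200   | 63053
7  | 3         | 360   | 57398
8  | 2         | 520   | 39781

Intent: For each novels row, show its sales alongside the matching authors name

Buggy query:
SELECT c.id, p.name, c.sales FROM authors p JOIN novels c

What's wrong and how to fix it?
Bug: Missing join condition: each novels row is matched to all authors rows instead of just its own

Fix: Add ON c.author_id = p.id to the JOIN

Corrected query:
SELECT c.id, p.name, c.sales FROM authors p JOIN novels c ON c.author_id = p.id

Result:
id | name   | sales
---+--------+------
1  | Asimov | 71950
2  | Orwell | 64712
3  | Asimov | 64548
4  | Orwell | 6363 
5  | Asimov | 32354
6  | Asimov | 63053
7  | Orwell | 57398
8  | Asimov | 39781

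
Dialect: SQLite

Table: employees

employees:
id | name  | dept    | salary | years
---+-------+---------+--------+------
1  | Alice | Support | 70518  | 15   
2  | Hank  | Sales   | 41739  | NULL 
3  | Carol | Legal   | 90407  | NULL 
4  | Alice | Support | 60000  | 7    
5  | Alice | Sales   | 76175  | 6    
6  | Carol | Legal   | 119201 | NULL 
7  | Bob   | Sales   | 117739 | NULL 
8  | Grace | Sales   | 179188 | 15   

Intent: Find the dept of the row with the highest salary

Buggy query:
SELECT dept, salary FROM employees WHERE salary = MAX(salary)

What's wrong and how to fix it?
Bug: MAX(salary) is an aggregate and cannot be used directly in WHERE

Fix: Wrap MAX in a scalar subquery so WHERE compares against a single value

Corrected query:
SELECT dept, salary FROM employees WHERE salary = (SELECT MAX(salary) FROM employees)

Result:
dept  | salary
------+-------
Sales | 179188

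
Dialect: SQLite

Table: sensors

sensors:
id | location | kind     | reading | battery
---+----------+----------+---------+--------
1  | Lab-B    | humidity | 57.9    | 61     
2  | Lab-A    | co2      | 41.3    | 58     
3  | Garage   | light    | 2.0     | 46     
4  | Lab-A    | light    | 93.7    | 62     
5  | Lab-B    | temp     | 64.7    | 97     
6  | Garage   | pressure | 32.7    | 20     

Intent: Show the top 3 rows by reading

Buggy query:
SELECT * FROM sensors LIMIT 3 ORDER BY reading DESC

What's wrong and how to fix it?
Bug: LIMIT must come after ORDER BY

Fix: Sort with ORDER BY, then apply LIMIT

Corrected query:
SELECT * FROM sensors ORDER BY reading DESC LIMIT 3

Result:
id | location | kind     | reading | battery
---+----------+----------+---------+--------
4  | Lab-A    | light    | 93.7    | 62     
5  | Lab-B    | temp     | 64.7    | 97     
1  | Lab-B    | humidity | 57.9    | 61     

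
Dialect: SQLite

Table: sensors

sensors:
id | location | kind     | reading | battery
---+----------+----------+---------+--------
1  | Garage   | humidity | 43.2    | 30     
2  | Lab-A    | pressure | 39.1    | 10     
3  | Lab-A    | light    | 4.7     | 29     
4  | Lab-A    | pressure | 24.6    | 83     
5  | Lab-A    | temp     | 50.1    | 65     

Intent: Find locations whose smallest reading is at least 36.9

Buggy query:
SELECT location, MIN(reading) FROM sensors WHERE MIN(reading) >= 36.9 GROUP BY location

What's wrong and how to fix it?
Bug: Aggregates like MIN are computed per group after WHERE runs

Fix: Replace WHERE with HAVING after the GROUP BY

Corrected query:
SELECT location, MIN(reading) FROM sensors GROUP BY location HAVING MIN(reading) >= 36.9

Result:
location | MIN(reading)
---------+-------------
Garage   | 43.2        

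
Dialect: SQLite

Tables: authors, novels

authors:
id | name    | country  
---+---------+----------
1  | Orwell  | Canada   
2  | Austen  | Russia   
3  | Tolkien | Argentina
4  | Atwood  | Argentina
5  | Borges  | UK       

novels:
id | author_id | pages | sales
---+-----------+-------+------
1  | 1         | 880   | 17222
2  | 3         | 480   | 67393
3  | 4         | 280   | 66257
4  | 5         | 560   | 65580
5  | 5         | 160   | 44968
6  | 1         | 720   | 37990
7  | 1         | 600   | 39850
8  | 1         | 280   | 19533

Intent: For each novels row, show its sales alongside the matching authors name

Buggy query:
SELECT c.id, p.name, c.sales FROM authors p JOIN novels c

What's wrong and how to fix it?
Bug: JOIN with no ON clause produces a cartesian product; every novels row pairs with every authors row

Fix: Specify the join condition linking the foreign key to the parent id

Corrected query:
SELECT c.id, p.name, c.sales FROM authors p JOIN novels c ON c.author_id = p.id

Result:
id | name    | sales
---+---------+------
1  | Orwell  | 17222
2  | Tolkien | 67393
3  | Atwood  | 66257
4  | Borges  | 65580
5  | Borges  | 44968
6  | Orwell  | 37990
7  | Orwell  | 39850
8  | Orwell  | 19533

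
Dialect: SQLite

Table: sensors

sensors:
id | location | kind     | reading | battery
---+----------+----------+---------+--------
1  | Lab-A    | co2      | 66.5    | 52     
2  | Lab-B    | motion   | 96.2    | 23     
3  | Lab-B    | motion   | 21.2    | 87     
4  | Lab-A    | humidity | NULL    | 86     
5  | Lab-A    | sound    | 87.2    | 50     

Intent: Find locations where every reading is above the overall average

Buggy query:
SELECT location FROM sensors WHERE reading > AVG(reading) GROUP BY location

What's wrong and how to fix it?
Bug: WHERE evaluates per row before aggregation, so AVG() is unavailable

Fix: Use a subquery for AVG and a HAVING MIN(...) filter so the condition holds for every row in the group

Corrected query:
SELECT location FROM sensors GROUP BY location HAVING MIN(reading) > (SELECT AVG(reading) FROM sensors)

Result:
(no rows)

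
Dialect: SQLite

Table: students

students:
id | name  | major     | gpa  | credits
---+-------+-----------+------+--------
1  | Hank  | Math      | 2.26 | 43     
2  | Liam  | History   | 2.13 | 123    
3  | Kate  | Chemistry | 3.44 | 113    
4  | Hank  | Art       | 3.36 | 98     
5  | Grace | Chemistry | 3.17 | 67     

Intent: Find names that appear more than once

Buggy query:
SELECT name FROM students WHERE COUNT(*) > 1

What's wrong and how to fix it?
Bug: WHERE can't reference COUNT(*); aggregates are computed after WHERE

Fix: Group first, then use HAVING for the count condition

Corrected query:
SELECT name FROM students GROUP BY name HAVING COUNT(*) > 1

Result:
name
----
Hank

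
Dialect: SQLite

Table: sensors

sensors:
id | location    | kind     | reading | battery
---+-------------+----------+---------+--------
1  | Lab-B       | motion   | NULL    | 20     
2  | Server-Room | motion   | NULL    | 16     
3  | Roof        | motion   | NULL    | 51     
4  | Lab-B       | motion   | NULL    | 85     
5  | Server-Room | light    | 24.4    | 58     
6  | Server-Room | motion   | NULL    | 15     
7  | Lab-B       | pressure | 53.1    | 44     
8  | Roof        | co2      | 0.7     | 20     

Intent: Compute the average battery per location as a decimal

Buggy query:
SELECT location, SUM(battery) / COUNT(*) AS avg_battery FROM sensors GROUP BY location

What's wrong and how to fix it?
Bug: SUM(battery) and COUNT(*) are both integers; the division truncates the fractional part

Fix: Cast one side to REAL so the division keeps the fractional part

Corrected query:
SELECT location, SUM(battery) * 1.0 / COUNT(*) AS avg_battery FROM sensors GROUP BY location

Result:
location    | avg_battery
------------+------------
Lab-B       | 49.666667  
Roof        | 35.5       
Server-Room | 29.666667  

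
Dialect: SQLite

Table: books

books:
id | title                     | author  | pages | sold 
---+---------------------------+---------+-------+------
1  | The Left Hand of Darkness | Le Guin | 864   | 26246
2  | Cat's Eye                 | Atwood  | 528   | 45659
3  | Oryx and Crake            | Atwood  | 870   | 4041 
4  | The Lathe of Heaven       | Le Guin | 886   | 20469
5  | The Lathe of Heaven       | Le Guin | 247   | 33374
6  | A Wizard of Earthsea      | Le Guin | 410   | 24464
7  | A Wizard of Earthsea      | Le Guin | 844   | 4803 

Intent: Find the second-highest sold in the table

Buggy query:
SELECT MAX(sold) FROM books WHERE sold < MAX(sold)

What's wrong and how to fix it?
Bug: MAX(sold) on the right of the comparison is an aggregate-in-WHERE error

Fix: Compute the overall MAX in a subquery, then take MAX of rows below it

Corrected query:
SELECT MAX(sold) FROM books WHERE sold < (SELECT MAX(sold) FROM books)

Result:
MAX(sold)
---------
33374    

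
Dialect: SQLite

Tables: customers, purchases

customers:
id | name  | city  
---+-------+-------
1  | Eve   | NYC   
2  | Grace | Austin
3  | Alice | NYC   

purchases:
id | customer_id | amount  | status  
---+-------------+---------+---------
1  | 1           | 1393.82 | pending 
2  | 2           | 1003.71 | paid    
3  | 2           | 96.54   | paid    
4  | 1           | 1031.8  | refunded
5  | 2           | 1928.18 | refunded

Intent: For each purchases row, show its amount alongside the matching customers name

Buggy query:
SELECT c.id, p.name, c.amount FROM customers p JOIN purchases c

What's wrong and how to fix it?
Bug: JOIN with no ON clause produces a cartesian product; every purchases row pairs with every customers row

Fix: Specify the join condition linking the foreign key to the parent id

Corrected query:
SELECT c.id, p.name, c.amount FROM customers p JOIN purchases c ON c.customer_id = p.id

Result:
id | name  | amount 
---+-------+--------
1  | Eve   | 1393.82
2  | Grace | 1003.71
3  | Grace | 96.54  
4  | Eve   | 1031.8 
5  | Grace | 1928.18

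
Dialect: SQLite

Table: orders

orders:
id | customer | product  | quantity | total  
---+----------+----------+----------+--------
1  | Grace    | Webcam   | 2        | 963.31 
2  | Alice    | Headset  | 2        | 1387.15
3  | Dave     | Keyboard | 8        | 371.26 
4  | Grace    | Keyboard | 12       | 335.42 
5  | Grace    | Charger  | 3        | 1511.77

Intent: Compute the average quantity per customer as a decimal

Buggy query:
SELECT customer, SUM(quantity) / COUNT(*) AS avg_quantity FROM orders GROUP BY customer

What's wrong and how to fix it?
Bug: SUM(quantity) and COUNT(*) are both integers; the division truncates the fractional part

Fix: Cast one side to REAL so the division keeps the fractional part

Corrected query:
SELECT customer, SUM(quantity) * 1.0 / COUNT(*) AS avg_quantity FROM orders GROUP BY customer

Result:
customer | avg_quantity
---------+-------------
Alice    | 2           
Dave     | 8           
Grace    | 5.666667    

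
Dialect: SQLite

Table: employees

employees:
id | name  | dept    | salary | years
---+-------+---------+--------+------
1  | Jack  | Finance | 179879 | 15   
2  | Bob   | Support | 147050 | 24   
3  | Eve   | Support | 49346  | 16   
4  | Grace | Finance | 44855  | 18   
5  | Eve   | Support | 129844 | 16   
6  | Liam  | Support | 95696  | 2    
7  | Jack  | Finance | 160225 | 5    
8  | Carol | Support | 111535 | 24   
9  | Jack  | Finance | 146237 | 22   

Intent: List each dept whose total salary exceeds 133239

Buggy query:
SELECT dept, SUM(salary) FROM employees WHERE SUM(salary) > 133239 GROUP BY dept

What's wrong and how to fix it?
Bug: SUM(salary) is an aggregate, but WHERE filters rows before aggregation

Fix: Use HAVING (which filters groups after aggregation) instead of WHERE

Corrected query:
SELECT dept, SUM(salary) FROM employees GROUP BY dept HAVING SUM(salary) > 133239

Result:
dept    | SUM(salary)
--------+------------
Finance | 531196     
Support | 533471     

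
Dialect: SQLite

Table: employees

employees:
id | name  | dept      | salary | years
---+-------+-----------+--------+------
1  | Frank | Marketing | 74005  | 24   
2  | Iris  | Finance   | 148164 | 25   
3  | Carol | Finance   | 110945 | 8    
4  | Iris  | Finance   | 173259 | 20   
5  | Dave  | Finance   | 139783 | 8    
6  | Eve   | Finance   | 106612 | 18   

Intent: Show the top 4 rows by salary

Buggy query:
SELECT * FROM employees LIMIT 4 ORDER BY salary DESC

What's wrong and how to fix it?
Bug: LIMIT must come after ORDER BY

Fix: Sort with ORDER BY, then apply LIMIT

Corrected query:
SELECT * FROM employees ORDER BY salary DESC LIMIT 4

Result:
id | name  | dept    | salary | years
---+-------+---------+--------+------
4  | Iris  | Finance | 173259 | 20   
2  | Iris  | Finance | 148164 | 25   
5  | Dave  | Finance | 139783 | 8    
3  | Carol | Finance | 110945 | 8    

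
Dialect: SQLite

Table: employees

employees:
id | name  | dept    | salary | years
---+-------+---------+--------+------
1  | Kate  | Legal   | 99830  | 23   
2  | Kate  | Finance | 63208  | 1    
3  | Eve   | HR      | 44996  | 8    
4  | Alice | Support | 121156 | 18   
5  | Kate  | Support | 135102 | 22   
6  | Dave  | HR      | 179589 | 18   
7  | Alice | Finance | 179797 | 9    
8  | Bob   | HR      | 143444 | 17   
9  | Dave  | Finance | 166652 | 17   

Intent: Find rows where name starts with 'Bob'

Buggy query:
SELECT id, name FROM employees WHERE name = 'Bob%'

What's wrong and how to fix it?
Bug: Wildcards only work with LIKE; '=' treats '%' as a literal character

Fix: Use LIKE for wildcard pattern matching

Corrected query:
SELECT id, name FROM employees WHERE name LIKE 'Bob%'

Result:
id | name
---+-----
8  | Bob 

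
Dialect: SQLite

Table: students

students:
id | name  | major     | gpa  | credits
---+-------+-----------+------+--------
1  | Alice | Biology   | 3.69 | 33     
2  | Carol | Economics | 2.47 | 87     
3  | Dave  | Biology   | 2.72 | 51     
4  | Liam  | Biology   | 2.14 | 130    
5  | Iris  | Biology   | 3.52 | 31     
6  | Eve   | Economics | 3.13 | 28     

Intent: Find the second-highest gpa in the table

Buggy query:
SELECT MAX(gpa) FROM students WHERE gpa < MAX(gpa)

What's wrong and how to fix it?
Bug: MAX(gpa) on the right of the comparison is an aggregate-in-WHERE error

Fix: Put the inner MAX in a scalar subquery

Corrected query:
SELECT MAX(gpa) FROM students WHERE gpa < (SELECT MAX(gpa) FROM students)

Result:
MAX(gpa)
--------
3.52    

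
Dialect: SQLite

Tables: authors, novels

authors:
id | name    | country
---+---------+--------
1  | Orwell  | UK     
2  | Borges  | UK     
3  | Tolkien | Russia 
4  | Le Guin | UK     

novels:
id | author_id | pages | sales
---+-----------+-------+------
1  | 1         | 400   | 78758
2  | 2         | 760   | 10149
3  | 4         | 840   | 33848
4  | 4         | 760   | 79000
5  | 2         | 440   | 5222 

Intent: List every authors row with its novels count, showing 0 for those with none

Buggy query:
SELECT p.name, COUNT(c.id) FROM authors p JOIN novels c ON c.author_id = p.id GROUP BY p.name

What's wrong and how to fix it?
Bug: INNER JOIN drops authors rows that have no matching novels rows

Fix: Use LEFT JOIN so parents without children still appear (COUNT(c.id) gives 0)

Corrected query:
SELECT p.name, COUNT(c.id) FROM authors p LEFT JOIN novels c ON c.author_id = p.id GROUP BY p.name

Result:
name    | COUNT(c.id)
--------+------------
Borges  | 2          
Le Guin | 2          
Orwell  | 1          
Tolkien | 0          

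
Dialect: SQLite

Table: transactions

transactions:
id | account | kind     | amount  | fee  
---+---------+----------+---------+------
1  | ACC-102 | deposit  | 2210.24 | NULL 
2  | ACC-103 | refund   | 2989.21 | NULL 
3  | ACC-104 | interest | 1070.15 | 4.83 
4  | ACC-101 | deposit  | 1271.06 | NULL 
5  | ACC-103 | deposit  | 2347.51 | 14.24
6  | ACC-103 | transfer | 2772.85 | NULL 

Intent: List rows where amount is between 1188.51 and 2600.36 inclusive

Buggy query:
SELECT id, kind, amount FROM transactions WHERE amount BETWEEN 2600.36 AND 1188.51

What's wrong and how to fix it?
Bug: The bounds are reversed; BETWEEN a AND b requires a <= b to match anything

Fix: Swap the bounds so the smaller value comes first

Corrected query:
SELECT id, kind, amount FROM transactions WHERE amount BETWEEN 1188.51 AND 2600.36

Result:
id | kind    | amount 
---+---------+--------
1  | deposit | 2210.24
4  | deposit | 1271.06
5  | deposit | 2347.51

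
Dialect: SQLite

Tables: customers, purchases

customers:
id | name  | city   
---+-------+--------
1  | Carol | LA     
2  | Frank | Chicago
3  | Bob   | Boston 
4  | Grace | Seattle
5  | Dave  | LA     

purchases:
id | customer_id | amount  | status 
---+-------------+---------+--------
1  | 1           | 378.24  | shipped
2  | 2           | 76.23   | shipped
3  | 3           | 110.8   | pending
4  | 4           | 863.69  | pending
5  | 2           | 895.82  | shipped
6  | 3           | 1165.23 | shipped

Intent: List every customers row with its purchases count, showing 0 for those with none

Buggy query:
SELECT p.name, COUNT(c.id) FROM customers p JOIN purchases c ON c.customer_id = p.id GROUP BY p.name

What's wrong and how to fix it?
Bug: An inner join excludes parents with zero children

Fix: Use LEFT JOIN so parents without children still appear (COUNT(c.id) gives 0)

Corrected query:
SELECT p.name, COUNT(c.id) FROM customers p LEFT JOIN purchases c ON c.customer_id = p.id GROUP BY p.name

Result:
name  | COUNT(c.id)
------+------------
Bob   | 2          
Carol | 1          
Dave  | 0          
Frank | 2          
Grace | 1          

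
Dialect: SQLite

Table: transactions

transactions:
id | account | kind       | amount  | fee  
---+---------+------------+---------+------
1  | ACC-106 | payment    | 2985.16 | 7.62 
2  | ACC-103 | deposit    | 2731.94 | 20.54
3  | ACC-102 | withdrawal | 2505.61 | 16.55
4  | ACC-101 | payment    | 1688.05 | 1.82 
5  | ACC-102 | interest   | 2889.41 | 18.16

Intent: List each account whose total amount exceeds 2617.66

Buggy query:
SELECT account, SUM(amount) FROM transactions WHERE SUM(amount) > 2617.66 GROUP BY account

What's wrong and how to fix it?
Bug: Aggregate functions cannot appear in a WHERE clause

Fix: Move the aggregate condition to a HAVING clause

Corrected query:
SELECT account, SUM(amount) FROM transactions GROUP BY account HAVING SUM(amount) > 2617.66

Result:
account | SUM(amount)
--------+------------
ACC-102 | 5395.02    
ACC-103 | 2731.94    
ACC-106 | 2985.16    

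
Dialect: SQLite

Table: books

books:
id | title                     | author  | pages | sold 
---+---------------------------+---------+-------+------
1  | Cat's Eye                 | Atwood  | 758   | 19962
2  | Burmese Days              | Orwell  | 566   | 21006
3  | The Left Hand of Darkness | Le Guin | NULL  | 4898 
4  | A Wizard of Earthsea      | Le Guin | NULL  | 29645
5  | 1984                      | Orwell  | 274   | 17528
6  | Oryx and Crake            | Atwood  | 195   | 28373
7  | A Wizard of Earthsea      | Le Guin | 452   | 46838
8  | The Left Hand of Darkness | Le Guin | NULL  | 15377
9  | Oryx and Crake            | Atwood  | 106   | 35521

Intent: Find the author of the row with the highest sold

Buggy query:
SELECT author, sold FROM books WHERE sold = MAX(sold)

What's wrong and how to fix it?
Bug: WHERE is evaluated per row; an aggregate over the whole table isn't defined there

Fix: Wrap MAX in a scalar subquery so WHERE compares against a single value

Corrected query:
SELECT author, sold FROM books WHERE sold = (SELECT MAX(sold) FROM books)

Result:
author  | sold 
--------+------
Le Guin | 46838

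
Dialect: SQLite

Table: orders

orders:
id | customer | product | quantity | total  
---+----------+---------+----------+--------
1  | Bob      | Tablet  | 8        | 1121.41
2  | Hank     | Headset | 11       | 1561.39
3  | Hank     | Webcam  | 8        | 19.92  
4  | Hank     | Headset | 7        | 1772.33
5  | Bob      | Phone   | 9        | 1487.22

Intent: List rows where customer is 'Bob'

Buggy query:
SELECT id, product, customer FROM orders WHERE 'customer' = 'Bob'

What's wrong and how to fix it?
Bug: Single quotes denote string literals in SQL; the column name is being compared as a constant string

Fix: Reference the column as customer without single quotes

Corrected query:
SELECT id, product, customer FROM orders WHERE customer = 'Bob'

Result:
id | product | customer
---+---------+---------
1  | Tablet  | Bob     
5  | Phone   | Bob     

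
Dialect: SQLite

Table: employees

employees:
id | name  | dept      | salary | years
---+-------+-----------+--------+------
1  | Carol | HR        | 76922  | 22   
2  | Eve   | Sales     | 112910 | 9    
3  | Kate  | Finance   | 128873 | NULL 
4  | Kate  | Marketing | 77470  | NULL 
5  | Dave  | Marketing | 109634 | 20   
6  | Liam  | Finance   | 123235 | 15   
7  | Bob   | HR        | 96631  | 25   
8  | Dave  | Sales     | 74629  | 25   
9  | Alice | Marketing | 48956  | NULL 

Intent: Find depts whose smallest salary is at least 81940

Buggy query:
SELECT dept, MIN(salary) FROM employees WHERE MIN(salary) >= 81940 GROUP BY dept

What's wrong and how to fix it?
Bug: MIN() in WHERE is a misuse of aggregate

Fix: Replace WHERE with HAVING after the GROUP BY

Corrected query:
SELECT dept, MIN(salary) FROM employees GROUP BY dept HAVING MIN(salary) >= 81940

Result:
dept    | MIN(salary)
--------+------------
Finance | 123235     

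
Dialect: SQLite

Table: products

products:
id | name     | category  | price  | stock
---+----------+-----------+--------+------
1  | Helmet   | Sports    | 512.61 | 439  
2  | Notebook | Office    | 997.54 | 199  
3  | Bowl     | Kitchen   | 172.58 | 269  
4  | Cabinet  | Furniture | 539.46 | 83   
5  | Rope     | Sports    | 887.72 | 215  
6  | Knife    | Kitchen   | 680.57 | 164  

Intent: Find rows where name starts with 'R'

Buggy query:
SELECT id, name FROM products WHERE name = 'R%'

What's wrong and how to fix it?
Bug: Wildcards only work with LIKE; '=' treats '%' as a literal character

Fix: Use LIKE for wildcard pattern matching

Corrected query:
SELECT id, name FROM products WHERE name LIKE 'R%'

Result:
id | name
---+-----
5  | Rope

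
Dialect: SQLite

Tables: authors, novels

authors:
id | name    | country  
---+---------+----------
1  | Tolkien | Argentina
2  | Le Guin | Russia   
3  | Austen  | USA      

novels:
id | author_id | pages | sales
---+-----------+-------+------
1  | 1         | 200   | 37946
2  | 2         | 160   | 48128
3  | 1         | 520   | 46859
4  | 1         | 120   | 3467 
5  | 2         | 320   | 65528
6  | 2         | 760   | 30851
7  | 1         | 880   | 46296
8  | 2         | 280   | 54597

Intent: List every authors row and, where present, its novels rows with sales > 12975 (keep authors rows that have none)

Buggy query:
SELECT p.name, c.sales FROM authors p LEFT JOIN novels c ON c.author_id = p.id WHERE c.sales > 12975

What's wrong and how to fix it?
Bug: A WHERE condition on the right-hand table after LEFT JOIN drops unmatched parents

Fix: Move the right-table condition into the ON clause so unmatched parents are kept

Corrected query:
SELECT p.name, c.sales FROM authors p LEFT JOIN novels c ON c.author_id = p.id AND c.sales > 12975

Result:
name    | sales
--------+------
Tolkien | 37946
Tolkien | 46296
Tolkien | 46859
Le Guin | 30851
Le Guin | 48128
Le Guin | 54597
Le Guin | 65528
Austen  | NULL 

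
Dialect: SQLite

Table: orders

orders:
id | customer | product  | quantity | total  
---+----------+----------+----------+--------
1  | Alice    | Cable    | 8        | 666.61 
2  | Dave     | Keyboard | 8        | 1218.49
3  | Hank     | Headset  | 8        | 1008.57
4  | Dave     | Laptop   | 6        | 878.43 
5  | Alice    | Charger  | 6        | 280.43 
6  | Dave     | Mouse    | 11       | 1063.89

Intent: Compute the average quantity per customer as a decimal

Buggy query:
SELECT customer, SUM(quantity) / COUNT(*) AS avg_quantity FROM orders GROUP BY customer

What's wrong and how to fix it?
Bug: SUM(quantity) and COUNT(*) are both integers; the division truncates the fractional part

Fix: Multiply by 1.0 (or CAST to REAL) to force floating-point division

Corrected query:
SELECT customer, SUM(quantity) * 1.0 / COUNT(*) AS avg_quantity FROM orders GROUP BY customer

Result:
customer | avg_quantity
---------+-------------
Alice    | 7           
Dave     | 8.333333    
Hank     | 8           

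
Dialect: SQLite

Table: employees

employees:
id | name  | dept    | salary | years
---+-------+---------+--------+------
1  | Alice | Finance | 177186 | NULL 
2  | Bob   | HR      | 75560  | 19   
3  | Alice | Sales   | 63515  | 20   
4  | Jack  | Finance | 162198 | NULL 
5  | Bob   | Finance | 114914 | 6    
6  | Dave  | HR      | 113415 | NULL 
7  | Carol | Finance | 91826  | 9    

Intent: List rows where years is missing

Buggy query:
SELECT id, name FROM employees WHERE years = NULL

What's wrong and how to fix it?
Bug: '= NULL' is always unknown in SQL three-valued logic, so no rows match

Fix: Replace '= NULL' with 'IS NULL'

Corrected query:
SELECT id, name FROM employees WHERE years IS NULL

Result:
id | name 
---+------
1  | Alice
4  | Jack 
6  | Dave 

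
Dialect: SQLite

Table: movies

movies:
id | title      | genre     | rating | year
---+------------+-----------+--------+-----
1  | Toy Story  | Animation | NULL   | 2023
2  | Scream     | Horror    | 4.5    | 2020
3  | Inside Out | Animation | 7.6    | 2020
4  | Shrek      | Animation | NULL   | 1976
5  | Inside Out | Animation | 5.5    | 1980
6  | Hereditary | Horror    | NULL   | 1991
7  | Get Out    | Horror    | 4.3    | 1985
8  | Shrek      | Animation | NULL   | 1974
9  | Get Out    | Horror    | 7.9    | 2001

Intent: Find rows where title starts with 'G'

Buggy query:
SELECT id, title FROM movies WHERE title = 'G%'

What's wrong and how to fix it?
Bug: '=' compares the literal string including the % character; pattern matching needs LIKE

Fix: Use LIKE for wildcard pattern matching

Corrected query:
SELECT id, title FROM movies WHERE title LIKE 'G%'

Result:
id | title  
---+--------
7  | Get Out
9  | Get Out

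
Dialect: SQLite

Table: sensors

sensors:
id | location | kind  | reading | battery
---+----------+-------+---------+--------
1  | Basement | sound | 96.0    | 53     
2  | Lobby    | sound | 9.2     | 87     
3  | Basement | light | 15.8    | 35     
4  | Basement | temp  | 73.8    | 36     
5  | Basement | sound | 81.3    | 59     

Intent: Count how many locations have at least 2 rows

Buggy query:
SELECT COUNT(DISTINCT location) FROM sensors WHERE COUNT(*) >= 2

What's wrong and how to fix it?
Bug: COUNT(*) cannot appear in WHERE; the per-group count doesn't exist yet

Fix: Use a subquery that GROUPs and filters with HAVING, then count its rows

Corrected query:
SELECT COUNT(*) FROM (SELECT location FROM sensors GROUP BY location HAVING COUNT(*) >= 2)

Result:
COUNT(*)
--------
1       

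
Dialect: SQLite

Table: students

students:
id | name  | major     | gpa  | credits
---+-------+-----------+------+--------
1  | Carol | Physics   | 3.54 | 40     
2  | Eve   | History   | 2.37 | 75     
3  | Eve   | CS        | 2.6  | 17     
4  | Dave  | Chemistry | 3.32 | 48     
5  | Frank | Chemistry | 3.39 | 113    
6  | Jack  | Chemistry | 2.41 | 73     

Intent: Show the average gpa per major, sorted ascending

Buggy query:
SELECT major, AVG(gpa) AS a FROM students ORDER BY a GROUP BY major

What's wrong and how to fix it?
Bug: ORDER BY appears before GROUP BY; SQL clause order requires GROUP BY first

Fix: Move ORDER BY to the end, after GROUP BY

Corrected query:
SELECT major, AVG(gpa) AS a FROM students GROUP BY major ORDER BY a

Result:
major     | a   
----------+-----
History   | 2.37
CS        | 2.6 
Chemistry | 3.04
Physics   | 3.54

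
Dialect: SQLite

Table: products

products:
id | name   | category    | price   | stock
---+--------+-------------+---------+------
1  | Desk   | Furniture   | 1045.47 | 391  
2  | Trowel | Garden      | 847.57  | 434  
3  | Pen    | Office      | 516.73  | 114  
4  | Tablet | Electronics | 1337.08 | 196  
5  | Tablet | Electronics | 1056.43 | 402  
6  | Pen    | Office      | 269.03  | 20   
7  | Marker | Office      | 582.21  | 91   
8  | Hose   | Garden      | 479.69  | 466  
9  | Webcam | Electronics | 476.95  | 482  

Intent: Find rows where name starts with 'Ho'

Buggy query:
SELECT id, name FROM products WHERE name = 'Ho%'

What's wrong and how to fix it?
Bug: Wildcards only work with LIKE; '=' treats '%' as a literal character

Fix: Use LIKE for wildcard pattern matching

Corrected query:
SELECT id, name FROM products WHERE name LIKE 'Ho%'

Result:
id | name
---+-----
8  | Hose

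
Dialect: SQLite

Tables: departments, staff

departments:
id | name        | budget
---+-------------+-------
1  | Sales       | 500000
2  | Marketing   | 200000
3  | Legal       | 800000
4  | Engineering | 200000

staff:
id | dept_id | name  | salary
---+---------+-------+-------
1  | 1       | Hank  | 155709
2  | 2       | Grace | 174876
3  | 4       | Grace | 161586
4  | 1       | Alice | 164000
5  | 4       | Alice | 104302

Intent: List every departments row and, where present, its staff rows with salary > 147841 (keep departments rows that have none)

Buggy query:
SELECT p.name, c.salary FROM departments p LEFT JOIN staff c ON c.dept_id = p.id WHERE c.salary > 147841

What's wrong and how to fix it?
Bug: A WHERE condition on the right-hand table after LEFT JOIN drops unmatched parents

Fix: Move the right-table condition into the ON clause so unmatched parents are kept

Corrected query:
SELECT p.name, c.salary FROM departments p LEFT JOIN staff c ON c.dept_id = p.id AND c.salary > 147841

Result:
name        | salary
------------+-------
Sales       | 155709
Sales       | 164000
Marketing   | 174876
Legal       | NULL  
Engineering | 161586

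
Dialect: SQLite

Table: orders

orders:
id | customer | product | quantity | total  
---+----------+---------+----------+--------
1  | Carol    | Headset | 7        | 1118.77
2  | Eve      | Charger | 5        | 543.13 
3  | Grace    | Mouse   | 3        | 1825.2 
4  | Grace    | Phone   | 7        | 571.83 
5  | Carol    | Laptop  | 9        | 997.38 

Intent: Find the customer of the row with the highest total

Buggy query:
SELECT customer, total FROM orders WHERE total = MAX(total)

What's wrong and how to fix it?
Bug: WHERE is evaluated per row; an aggregate over the whole table isn't defined there

Fix: Use a subquery: WHERE total = (SELECT MAX(total) FROM orders)

Corrected query:
SELECT customer, total FROM orders WHERE total = (SELECT MAX(total) FROM orders)

Result:
customer | total 
---------+-------
Grace    | 1825.2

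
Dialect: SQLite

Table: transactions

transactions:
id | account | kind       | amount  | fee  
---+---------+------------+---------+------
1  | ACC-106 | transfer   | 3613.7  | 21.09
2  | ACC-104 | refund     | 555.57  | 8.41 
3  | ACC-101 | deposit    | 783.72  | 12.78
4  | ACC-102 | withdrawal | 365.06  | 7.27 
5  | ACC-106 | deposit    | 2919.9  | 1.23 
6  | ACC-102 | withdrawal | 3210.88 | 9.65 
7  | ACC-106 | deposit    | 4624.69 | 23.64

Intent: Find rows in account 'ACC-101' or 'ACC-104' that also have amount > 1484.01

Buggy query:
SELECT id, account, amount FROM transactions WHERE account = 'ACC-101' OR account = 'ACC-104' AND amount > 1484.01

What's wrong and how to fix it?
Bug: Without parentheses, AND is evaluated before OR, so the amount filter only applies to the 'ACC-104' branch

Fix: Group the OR with parentheses (or use IN), then AND the threshold

Corrected query:
SELECT id, account, amount FROM transactions WHERE (account = 'ACC-101' OR account = 'ACC-104') AND amount > 1484.01

Result:
(no rows)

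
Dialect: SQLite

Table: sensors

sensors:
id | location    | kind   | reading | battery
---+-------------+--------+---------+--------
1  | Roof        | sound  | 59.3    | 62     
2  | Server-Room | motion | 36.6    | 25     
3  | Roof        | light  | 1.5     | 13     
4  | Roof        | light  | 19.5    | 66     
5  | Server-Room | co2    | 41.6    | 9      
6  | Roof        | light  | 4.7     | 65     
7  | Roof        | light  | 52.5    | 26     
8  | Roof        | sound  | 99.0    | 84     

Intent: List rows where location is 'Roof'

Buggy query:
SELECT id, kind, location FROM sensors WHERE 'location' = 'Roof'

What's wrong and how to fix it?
Bug: Single quotes denote string literals in SQL; the column name is being compared as a constant string

Fix: Remove the quotes around the column name (or use double quotes for an identifier)

Corrected query:
SELECT id, kind, location FROM sensors WHERE location = 'Roof'

Result:
id | kind  | location
---+-------+---------
1  | sound | Roof    
3  | light | Roof    
4  | light | Roof    
6  | light | Roof    
7  | light | Roof    
8  | sound | Roof    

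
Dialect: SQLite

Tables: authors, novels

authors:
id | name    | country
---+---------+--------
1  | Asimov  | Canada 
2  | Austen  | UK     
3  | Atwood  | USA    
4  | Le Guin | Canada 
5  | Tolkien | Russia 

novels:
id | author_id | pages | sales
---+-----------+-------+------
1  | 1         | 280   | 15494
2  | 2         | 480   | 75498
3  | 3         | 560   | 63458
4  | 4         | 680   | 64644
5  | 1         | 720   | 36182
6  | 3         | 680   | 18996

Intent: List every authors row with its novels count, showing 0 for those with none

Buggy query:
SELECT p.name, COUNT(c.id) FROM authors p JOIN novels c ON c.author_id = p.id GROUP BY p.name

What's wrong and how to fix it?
Bug: An inner join excludes parents with zero children

Fix: Switch to LEFT JOIN to retain unmatched parent rows

Corrected query:
SELECT p.name, COUNT(c.id) FROM authors p LEFT JOIN novels c ON c.author_id = p.id GROUP BY p.name

Result:
name    | COUNT(c.id)
--------+------------
Asimov  | 2          
Atwood  | 2          
Austen  | 1          
Le Guin | 1          
Tolkien | 0          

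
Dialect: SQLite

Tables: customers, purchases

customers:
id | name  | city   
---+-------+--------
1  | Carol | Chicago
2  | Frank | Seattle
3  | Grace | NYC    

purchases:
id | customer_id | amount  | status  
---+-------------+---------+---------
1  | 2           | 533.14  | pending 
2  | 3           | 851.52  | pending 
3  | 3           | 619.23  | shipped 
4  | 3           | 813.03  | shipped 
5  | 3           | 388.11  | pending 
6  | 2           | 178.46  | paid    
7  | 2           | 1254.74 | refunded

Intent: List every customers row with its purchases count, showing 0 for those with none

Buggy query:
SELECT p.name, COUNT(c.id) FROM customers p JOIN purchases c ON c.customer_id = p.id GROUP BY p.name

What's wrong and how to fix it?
Bug: INNER JOIN drops customers rows that have no matching purchases rows

Fix: Use LEFT JOIN so parents without children still appear (COUNT(c.id) gives 0)

Corrected query:
SELECT p.name, COUNT(c.id) FROM customers p LEFT JOIN purchases c ON c.customer_id = p.id GROUP BY p.name

Result:
name  | COUNT(c.id)
------+------------
Carol | 0          
Frank | 3          
Grace | 4          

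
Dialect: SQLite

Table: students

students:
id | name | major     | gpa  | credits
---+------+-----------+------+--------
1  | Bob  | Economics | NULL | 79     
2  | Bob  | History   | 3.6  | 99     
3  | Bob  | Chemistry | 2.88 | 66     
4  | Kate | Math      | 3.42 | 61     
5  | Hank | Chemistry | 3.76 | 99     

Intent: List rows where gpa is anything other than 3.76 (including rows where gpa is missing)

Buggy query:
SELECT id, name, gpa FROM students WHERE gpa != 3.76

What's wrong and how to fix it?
Bug: 'gpa != 3.76' is unknown when gpa is NULL, so NULL rows are silently excluded

Fix: Add an explicit OR gpa IS NULL to include the missing-value rows

Corrected query:
SELECT id, name, gpa FROM students WHERE gpa != 3.76 OR gpa IS NULL

Result:
id | name | gpa 
---+------+-----
1  | Bob  | NULL
2  | Bob  | 3.6 
3  | Bob  | 2.88
4  | Kate | 3.42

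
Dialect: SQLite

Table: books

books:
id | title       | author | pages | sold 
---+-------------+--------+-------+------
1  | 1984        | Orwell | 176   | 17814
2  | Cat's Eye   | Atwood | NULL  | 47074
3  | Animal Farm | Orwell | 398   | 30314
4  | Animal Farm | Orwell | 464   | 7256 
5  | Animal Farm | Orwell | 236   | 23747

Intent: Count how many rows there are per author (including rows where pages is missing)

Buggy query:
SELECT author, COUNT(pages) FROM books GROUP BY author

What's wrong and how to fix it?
Bug: COUNT(pages) skips NULLs, so groups with missing pages are undercounted

Fix: Replace COUNT(pages) with COUNT(*)

Corrected query:
SELECT author, COUNT(*) FROM books GROUP BY author

Result:
author | COUNT(*)
-------+---------
Atwood | 1       
Orwell | 4       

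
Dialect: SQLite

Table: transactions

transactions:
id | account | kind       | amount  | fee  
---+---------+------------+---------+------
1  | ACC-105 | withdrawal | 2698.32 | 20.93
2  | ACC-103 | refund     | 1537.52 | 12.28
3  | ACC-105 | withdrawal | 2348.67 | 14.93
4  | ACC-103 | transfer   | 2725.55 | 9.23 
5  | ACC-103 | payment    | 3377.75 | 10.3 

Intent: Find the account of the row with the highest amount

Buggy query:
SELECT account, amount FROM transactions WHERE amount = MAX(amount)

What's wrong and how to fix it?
Bug: WHERE is evaluated per row; an aggregate over the whole table isn't defined there

Fix: Wrap MAX in a scalar subquery so WHERE compares against a single value

Corrected query:
SELECT account, amount FROM transactions WHERE amount = (SELECT MAX(amount) FROM transactions)

Result:
account | amount 
--------+--------
ACC-103 | 3377.75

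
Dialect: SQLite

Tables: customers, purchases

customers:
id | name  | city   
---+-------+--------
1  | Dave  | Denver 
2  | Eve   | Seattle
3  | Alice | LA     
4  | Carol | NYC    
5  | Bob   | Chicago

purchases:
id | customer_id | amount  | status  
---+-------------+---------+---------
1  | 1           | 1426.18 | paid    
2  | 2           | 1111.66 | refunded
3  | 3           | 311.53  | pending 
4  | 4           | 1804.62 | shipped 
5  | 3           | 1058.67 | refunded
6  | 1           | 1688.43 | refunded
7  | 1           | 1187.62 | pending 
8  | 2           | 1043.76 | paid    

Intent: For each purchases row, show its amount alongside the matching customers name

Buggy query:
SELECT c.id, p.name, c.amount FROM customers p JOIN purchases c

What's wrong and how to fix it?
Bug: Missing join condition: each purchases row is matched to all customers rows instead of just its own

Fix: Add ON c.customer_id = p.id to the JOIN

Corrected query:
SELECT c.id, p.name, c.amount FROM customers p JOIN purchases c ON c.customer_id = p.id

Result:
id | name  | amount 
---+-------+--------
1  | Dave  | 1426.18
2  | Eve   | 1111.66
3  | Alice | 311.53 
4  | Carol | 1804.62
5  | Alice | 1058.67
6  | Dave  | 1688.43
7  | Dave  | 1187.62
8  | Eve   | 1043.76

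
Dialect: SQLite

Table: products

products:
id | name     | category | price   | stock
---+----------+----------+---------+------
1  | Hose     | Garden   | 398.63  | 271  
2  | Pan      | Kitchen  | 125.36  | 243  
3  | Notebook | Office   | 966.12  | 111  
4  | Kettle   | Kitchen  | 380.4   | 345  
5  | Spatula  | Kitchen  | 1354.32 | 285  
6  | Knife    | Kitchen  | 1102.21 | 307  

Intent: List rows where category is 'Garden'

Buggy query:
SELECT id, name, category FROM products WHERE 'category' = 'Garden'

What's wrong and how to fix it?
Bug: 'category' in single quotes is a string literal, not the column; the comparison is literal-vs-literal and never true

Fix: Reference the column as category without single quotes

Corrected query:
SELECT id, name, category FROM products WHERE category = 'Garden'

Result:
id | name | category
---+------+---------
1  | Hose | Garden  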